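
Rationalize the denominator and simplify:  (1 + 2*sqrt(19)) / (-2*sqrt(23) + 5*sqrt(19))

(2*sqrt(23) + 5*sqrt(19) + 4*sqrt(437) + 190)/383

Multiply numerator and denominator by 2*sqrt(23) + 5*sqrt(19).
Denominator becomes 383; numerator becomes 2*sqrt(23) + 5*sqrt(19) + 4*sqrt(437) + 190.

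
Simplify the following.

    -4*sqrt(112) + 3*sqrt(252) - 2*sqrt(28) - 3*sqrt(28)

4*sqrt(112) = 16*sqrt(7); 3*sqrt(252) = 18*sqrt(7); 2*sqrt(28) = 4*sqrt(7); 3*sqrt(28) = 6*sqrt(7)
Combine: (-16 + 18 - 4 - 6)·sqrt(7) = -8*sqrt(7)

-8*sqrt(7)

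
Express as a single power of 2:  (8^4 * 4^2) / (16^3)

2^4

8^4 = 2^12; 4^2 = 2^4; 16^3 = 2^12
Combine exponents: 2^4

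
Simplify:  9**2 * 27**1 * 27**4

3**19

9**2 = 3**4; 27**1 = 3**3; 27**4 = 3**12
Combine exponents: 3**19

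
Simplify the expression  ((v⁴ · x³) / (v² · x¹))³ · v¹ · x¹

Inside the bracket: v² · x²
Raise to the power 3: v⁶ · x⁶
Multiply by v¹ · x¹: add exponents.

v⁷*x⁷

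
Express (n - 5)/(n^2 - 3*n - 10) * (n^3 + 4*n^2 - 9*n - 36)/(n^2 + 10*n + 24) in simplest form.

Factor: n^2 - 3*n - 10 = (n + 2)*(n - 5);  n^3 + 4*n^2 - 9*n - 36 = (n - 3)*(n + 4)*(n + 3);  n^2 + 10*n + 24 = (n + 6)*(n + 4)
Cancel the common factors (n - 5), (n + 4).

(n^2 - 9)/(n^2 + 8*n + 12)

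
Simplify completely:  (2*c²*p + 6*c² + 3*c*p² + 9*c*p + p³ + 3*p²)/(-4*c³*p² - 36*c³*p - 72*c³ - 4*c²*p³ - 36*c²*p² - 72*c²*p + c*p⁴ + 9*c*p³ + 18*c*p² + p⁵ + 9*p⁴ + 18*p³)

1/(-2*c*p - 12*c + p² + 6*p)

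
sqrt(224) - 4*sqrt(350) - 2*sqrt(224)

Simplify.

-24*sqrt(14)

sqrt(224) = 4*sqrt(14); 4*sqrt(350) = 20*sqrt(14); 2*sqrt(224) = 8*sqrt(14)
Combine: (4 - 20 - 8)·sqrt(14) = -24*sqrt(14)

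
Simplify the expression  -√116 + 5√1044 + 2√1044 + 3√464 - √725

√116 = 2*√29; 5√1044 = 30*√29; 2√1044 = 12*√29; 3√464 = 12*√29; √725 = 5*√29
Combine: (-2 + 30 + 12 + 12 - 5)·√29 = 47*√29

47*√29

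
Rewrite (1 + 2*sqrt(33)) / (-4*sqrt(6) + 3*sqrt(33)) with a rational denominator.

Multiply numerator and denominator by 4*sqrt(6) + 3*sqrt(33).
Denominator becomes 201; numerator becomes 4*sqrt(6) + 3*sqrt(33) + 24*sqrt(22) + 198.

(4*sqrt(6) + 3*sqrt(33) + 24*sqrt(22) + 198)/201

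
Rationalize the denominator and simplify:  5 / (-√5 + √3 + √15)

Group as (√3 + √15) - √5; multiply by (√3 + √15) + √5, then rationalise the remaining surd.

(-65*√5 - 35*√15 + 85*√3 + 150)/11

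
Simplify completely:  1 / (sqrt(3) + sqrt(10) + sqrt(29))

Group as (sqrt(3) + sqrt(10)) + sqrt(29); multiply by (sqrt(3) + sqrt(10)) - sqrt(29), then rationalise the remaining surd.

(-11*sqrt(10) - 18*sqrt(3) + sqrt(870) + 8*sqrt(29))/68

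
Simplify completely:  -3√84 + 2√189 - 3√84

3√84 = 6*√21; 2√189 = 6*√21; 3√84 = 6*√21
Combine: (-6 + 6 - 6)·√21 = -6*√21

-6*√21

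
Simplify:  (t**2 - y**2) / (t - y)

t + y

Difference of squares: factor out (t - y).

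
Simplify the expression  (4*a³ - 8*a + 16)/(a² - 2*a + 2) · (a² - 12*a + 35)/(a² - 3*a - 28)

(4*a² - 12*a - 40)/(a + 4)

Factor: 4*a³ - 8*a + 16 = 4·(a² - 2*a + 2)·(a + 2);  a² - 12*a + 35 = (a - 7)·(a - 5);  a² - 3*a - 28 = (a + 4)·(a - 7)
Cancel the common factors (a² - 2*a + 2), (a - 7).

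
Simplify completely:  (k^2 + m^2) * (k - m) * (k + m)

Telescope via difference of squares: (k+m)(k-m) = k^2 - m^2, then repeat with the next factor.

k^4 - m^4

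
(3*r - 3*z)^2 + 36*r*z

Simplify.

9*(r + z)^2

Expand the square and combine the 36*r*z term.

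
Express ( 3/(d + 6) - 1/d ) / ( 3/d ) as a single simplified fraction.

(2*d - 6)/(3*d + 18)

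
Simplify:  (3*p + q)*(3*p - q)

9*p**2 - q**2

Product of conjugates: (P+Q)(P-Q) = P**2 - Q**2.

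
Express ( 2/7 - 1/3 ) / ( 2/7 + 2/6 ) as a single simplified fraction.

-1/13

Numerator: 2/7 - 1/3 = -1/21
Denominator: 2/7 + 2/6 = 13/21
Divide: (-1/21) · (21/13) = -1/13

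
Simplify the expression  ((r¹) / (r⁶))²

r^(-10)

Inside the bracket: (r^-5)
Raise to the power 2: (r^-10)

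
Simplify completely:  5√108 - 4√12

5√108 = 30*√3; 4√12 = 8*√3
Combine: (30 - 8)·√3 = 22*√3

22*√3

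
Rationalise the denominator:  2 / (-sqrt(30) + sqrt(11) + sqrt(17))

(sqrt(30) + 12*sqrt(17) + 18*sqrt(11) + sqrt(5610))/186

Group as (sqrt(11) + sqrt(17)) - sqrt(30); multiply by (sqrt(11) + sqrt(17)) + sqrt(30), then rationalise the remaining surd.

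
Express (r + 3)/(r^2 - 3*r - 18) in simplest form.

1/(r - 6)

Factor: r^2 - 3*r - 18 = (r - 6)*(r + 3)
Cancel the common factor (r + 3).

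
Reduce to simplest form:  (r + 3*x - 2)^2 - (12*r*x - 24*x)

After expansion: r^2 - 6*r*x - 4*r + 9*x^2 + 12*x + 4 — a perfect-square trinomial.

(-r + 3*x + 2)^2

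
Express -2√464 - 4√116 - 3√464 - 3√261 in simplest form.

-37*√29

2√464 = 8*√29; 4√116 = 8*√29; 3√464 = 12*√29; 3√261 = 9*√29
Combine: (-8 - 8 - 12 - 9)·√29 = -37*√29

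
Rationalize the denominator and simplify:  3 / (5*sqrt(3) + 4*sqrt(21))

(-5*sqrt(3) + 4*sqrt(21))/87

Multiply numerator and denominator by -4*sqrt(21) + 5*sqrt(3).
Denominator becomes -261; numerator becomes -12*sqrt(21) + 15*sqrt(3).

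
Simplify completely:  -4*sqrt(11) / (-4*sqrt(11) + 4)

(sqrt(11) + 11)/10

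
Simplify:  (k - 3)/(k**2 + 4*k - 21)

1/(k + 7)

Factor: k**2 + 4*k - 21 = (k + 7)*(k - 3)
Cancel the common factor (k - 3).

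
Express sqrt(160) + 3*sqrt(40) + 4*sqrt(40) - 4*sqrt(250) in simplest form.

-2*sqrt(10)

sqrt(160) = 4*sqrt(10); 3*sqrt(40) = 6*sqrt(10); 4*sqrt(40) = 8*sqrt(10); 4*sqrt(250) = 20*sqrt(10)
Combine: (4 + 6 + 8 - 20)·sqrt(10) = -2*sqrt(10)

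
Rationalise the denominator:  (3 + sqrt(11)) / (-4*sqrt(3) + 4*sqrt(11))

(3*sqrt(3) + sqrt(33) + 3*sqrt(11) + 11)/32

Multiply numerator and denominator by 4*sqrt(3) + 4*sqrt(11).
Denominator becomes 128; numerator becomes 12*sqrt(3) + 4*sqrt(33) + 12*sqrt(11) + 44.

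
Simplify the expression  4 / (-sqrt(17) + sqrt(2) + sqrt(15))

(2*sqrt(15) + 15*sqrt(2) + sqrt(510))/15

Group as (sqrt(2) + sqrt(15)) - sqrt(17); multiply by (sqrt(2) + sqrt(15)) + sqrt(17), then rationalise the remaining surd.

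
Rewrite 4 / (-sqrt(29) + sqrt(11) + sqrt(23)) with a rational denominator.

(-20*sqrt(29) + 68*sqrt(23) + 164*sqrt(11) + 8*sqrt(7337))/987

Group as (sqrt(11) + sqrt(23)) - sqrt(29); multiply by (sqrt(11) + sqrt(23)) + sqrt(29), then rationalise the remaining surd.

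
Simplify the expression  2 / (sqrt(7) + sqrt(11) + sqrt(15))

(-4*sqrt(1155) + 6*sqrt(15) + 22*sqrt(11) + 38*sqrt(7))/299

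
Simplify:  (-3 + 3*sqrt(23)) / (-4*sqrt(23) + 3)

Multiply numerator and denominator by 3 + 4*sqrt(23).
Denominator becomes -359; numerator becomes -3*sqrt(23) + 267.

(-267 + 3*sqrt(23))/359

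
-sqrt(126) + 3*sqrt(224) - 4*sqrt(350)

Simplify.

sqrt(126) = 3*sqrt(14); 3*sqrt(224) = 12*sqrt(14); 4*sqrt(350) = 20*sqrt(14)
Combine: (-3 + 12 - 20)·sqrt(14) = -11*sqrt(14)

-11*sqrt(14)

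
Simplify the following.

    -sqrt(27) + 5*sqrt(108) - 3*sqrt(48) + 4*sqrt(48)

sqrt(27) = 3*sqrt(3); 5*sqrt(108) = 30*sqrt(3); 3*sqrt(48) = 12*sqrt(3); 4*sqrt(48) = 16*sqrt(3)
Combine: (-3 + 30 - 12 + 16)·sqrt(3) = 31*sqrt(3)

31*sqrt(3)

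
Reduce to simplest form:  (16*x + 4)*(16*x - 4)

256*x^2 - 16

Product of conjugates: (P+Q)(P-Q) = P^2 - Q^2.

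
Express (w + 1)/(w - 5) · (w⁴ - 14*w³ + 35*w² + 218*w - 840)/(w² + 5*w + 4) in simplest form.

w² - 13*w + 42

Factor: w⁴ - 14*w³ + 35*w² + 218*w - 840 = (w - 6)·(w - 7)·(w + 4)·(w - 5);  w² + 5*w + 4 = (w + 1)·(w + 4)
Cancel the common factors (w + 1), (w - 5), (w + 4).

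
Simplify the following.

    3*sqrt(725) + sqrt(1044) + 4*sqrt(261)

33*sqrt(29)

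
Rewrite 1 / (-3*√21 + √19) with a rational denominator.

(-3*√21 - √19)/170

Multiply numerator and denominator by √19 + 3*√21.
Denominator becomes -170; numerator becomes √19 + 3*√21.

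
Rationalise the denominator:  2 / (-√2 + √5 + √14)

(-22*√5 - 8*√35 + 34*√2 + 14*√14)/9

Group as (√5 + √14) - √2; multiply by (√5 + √14) + √2, then rationalise the remaining surd.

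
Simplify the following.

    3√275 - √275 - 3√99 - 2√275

3√275 = 15*√11; √275 = 5*√11; 3√99 = 9*√11; 2√275 = 10*√11
Combine: (15 - 5 - 9 - 10)·√11 = -9*√11

-9*√11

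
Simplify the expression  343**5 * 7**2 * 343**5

7**32

343**5 = 7**15; 7**2 = 7**2; 343**5 = 7**15
Combine exponents: 7**32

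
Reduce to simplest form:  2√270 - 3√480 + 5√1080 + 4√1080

2√270 = 6*√30; 3√480 = 12*√30; 5√1080 = 30*√30; 4√1080 = 24*√30
Combine: (6 - 12 + 30 + 24)·√30 = 48*√30

48*√30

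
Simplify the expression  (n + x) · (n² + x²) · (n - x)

n⁴ - x⁴

Telescope via difference of squares: (n+x)(n-x) = n² - x², then repeat with the next factor.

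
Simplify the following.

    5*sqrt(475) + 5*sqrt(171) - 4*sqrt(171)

28*sqrt(19)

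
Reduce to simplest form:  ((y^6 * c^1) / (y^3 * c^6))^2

y^6/c^10

Inside the bracket: y^3 * (c^-5)
Raise to the power 2: y^6 * (c^-10)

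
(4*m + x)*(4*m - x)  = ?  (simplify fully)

16*m**2 - x**2

Difference of squares with P = 4*m, Q = x.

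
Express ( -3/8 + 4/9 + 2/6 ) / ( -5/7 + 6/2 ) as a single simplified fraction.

203/1152

Numerator: -3/8 + 4/9 + 2/6 = 29/72
Denominator: -5/7 + 6/2 = 16/7
Divide: (29/72) · (7/16) = 203/1152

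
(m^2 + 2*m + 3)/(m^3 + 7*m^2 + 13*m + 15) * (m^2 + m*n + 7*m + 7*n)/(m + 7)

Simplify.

Factor: m^3 + 7*m^2 + 13*m + 15 = (m^2 + 2*m + 3)*(m + 5);  m^2 + m*n + 7*m + 7*n = (m + 7)*(m + n)
Cancel the common factors (m^2 + 2*m + 3), (m + 7).

(m + n)/(m + 5)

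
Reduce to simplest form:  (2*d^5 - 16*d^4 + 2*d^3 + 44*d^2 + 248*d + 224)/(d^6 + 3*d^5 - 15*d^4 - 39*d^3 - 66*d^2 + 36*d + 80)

(2*d - 14)/(d^2 + 4*d - 5)

Factor: 2*d^5 - 16*d^4 + 2*d^3 + 44*d^2 + 248*d + 224 = 2*(d - 7)*(d + 1)*(d - 4)*(d^2 + 2*d + 4);  d^6 + 3*d^5 - 15*d^4 - 39*d^3 - 66*d^2 + 36*d + 80 = (d - 4)*(d^2 + 2*d + 4)*(d + 5)*(d - 1)*(d + 1)
Cancel the common factors (d^2 + 2*d + 4), (d + 1), (d - 4).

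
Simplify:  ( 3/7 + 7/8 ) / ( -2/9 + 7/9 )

Numerator: 3/7 + 7/8 = 73/56
Denominator: -2/9 + 7/9 = 5/9
Divide: (73/56) · (9/5) = 657/280

657/280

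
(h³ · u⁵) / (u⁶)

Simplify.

h³/u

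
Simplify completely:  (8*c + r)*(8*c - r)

(8*c)^2 - (r)^2 = 64*c^2 - r^2.

64*c^2 - r^2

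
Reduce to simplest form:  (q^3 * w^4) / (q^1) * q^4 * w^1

q^6*w^5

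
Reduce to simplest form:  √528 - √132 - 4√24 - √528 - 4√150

-28*√6 - 2*√33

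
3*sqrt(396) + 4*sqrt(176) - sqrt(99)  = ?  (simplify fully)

3*sqrt(396) = 18*sqrt(11); 4*sqrt(176) = 16*sqrt(11); sqrt(99) = 3*sqrt(11)
Combine: (18 + 16 - 3)·sqrt(11) = 31*sqrt(11)

31*sqrt(11)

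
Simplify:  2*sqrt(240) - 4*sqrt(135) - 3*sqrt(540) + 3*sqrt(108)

-22*sqrt(15) + 18*sqrt(3)

2*sqrt(240) = 8*sqrt(15); 4*sqrt(135) = 12*sqrt(15); 3*sqrt(540) = 18*sqrt(15); 3*sqrt(108) = 18*sqrt(3)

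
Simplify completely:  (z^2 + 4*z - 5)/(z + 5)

Factor: z^2 + 4*z - 5 = (z - 1)*(z + 5)
Cancel the common factor (z + 5).

z - 1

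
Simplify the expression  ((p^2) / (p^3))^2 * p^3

p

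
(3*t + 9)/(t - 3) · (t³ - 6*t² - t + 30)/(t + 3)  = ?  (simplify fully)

Factor: 3*t + 9 = 3·(t + 3);  t³ - 6*t² - t + 30 = (t - 3)·(t + 2)·(t - 5)
Cancel the common factors (t + 3), (t - 3).

3*t² - 9*t - 30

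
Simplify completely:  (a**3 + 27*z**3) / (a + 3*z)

Apply the sum-of-cubes factorisation and cancel (a + 3*z).

a**2 - 3*a*z + 9*z**2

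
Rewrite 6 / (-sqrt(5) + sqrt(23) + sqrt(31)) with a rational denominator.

Group as (sqrt(23) + sqrt(31)) - sqrt(5); multiply by (sqrt(23) + sqrt(31)) + sqrt(5), then rationalise the remaining surd.

(-294*sqrt(5) - 18*sqrt(31) + 78*sqrt(23) + 12*sqrt(3565))/451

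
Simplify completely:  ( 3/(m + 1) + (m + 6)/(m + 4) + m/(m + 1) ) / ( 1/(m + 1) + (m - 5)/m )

(2*m³ + 14*m² + 18*m)/(m³ + m² - 17*m - 20)

Numerator: 3/(m + 1) + (m + 6)/(m + 4) + m/(m + 1) = (2*m² + 14*m + 18)/(m² + 5*m + 4)
Denominator: 1/(m + 1) + (m - 5)/m = (m² - 3*m - 5)/(m² + m)
Divide: ((2*m² + 14*m + 18)/(m² + 5*m + 4)) · ((m² + m)/(m² - 3*m - 5)) = (2*m³ + 14*m² + 18*m)/(m³ + m² - 17*m - 20)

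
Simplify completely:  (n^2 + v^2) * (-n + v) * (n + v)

-n^4 + v^4

Telescope via difference of squares: (v+n)(v-n) = -n^2 + v^2, then repeat with the next factor.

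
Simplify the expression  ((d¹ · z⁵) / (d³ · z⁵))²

Inside the bracket: (d^-2)
Raise to the power 2: (d^-4)

d^(-4)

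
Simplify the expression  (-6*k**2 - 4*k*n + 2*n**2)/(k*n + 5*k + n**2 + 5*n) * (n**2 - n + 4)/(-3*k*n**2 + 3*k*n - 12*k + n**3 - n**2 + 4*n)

2/(n + 5)

Factor: -6*k**2 - 4*k*n + 2*n**2 = 2*(k + n)*(-3*k + n);  k*n + 5*k + n**2 + 5*n = (k + n)*(n + 5);  -3*k*n**2 + 3*k*n - 12*k + n**3 - n**2 + 4*n = (-3*k + n)*(n**2 - n + 4)
Cancel the common factors (n**2 - n + 4), (-3*k + n), (k + n).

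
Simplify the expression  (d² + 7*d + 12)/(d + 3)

Factor: d² + 7*d + 12 = (d + 3)·(d + 4)
Cancel the common factor (d + 3).

d + 4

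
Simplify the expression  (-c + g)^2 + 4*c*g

(c + g)^2

After expansion: c^2 + 2*c*g + g^2 — a perfect-square trinomial.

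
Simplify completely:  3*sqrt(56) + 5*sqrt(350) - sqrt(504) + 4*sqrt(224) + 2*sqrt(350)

3*sqrt(56) = 6*sqrt(14); 5*sqrt(350) = 25*sqrt(14); sqrt(504) = 6*sqrt(14); 4*sqrt(224) = 16*sqrt(14); 2*sqrt(350) = 10*sqrt(14)
Combine: (6 + 25 - 6 + 16 + 10)·sqrt(14) = 51*sqrt(14)

51*sqrt(14)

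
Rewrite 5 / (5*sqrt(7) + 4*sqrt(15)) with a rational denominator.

(-5*sqrt(7) + 4*sqrt(15))/13

Multiply numerator and denominator by -5*sqrt(7) + 4*sqrt(15).
Denominator becomes 65; numerator becomes -25*sqrt(7) + 20*sqrt(15).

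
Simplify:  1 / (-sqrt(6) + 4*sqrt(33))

(sqrt(6) + 4*sqrt(33))/522

Multiply numerator and denominator by sqrt(6) + 4*sqrt(33).
Denominator becomes 522; numerator becomes sqrt(6) + 4*sqrt(33).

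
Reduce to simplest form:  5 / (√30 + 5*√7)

(-√30 + 5*√7)/29

Multiply numerator and denominator by -√30 + 5*√7.
Denominator becomes 145; numerator becomes -5*√30 + 25*√7.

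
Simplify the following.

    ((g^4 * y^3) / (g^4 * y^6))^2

y^(-6)

Inside the bracket: (y^-3)
Raise to the power 2: (y^-6)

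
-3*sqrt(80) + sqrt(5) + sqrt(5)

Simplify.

3*sqrt(80) = 12*sqrt(5); sqrt(5) = sqrt(5); sqrt(5) = sqrt(5)
Combine: (-12 + 1 + 1)·sqrt(5) = -10*sqrt(5)

-10*sqrt(5)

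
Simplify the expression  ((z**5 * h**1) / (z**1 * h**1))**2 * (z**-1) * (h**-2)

Inside the bracket: z**4
Raise to the power 2: z**8
Multiply by (z**-1) * (h**-2): add exponents.

z**7/h**2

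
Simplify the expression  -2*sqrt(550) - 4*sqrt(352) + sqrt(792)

-20*sqrt(22)

2*sqrt(550) = 10*sqrt(22); 4*sqrt(352) = 16*sqrt(22); sqrt(792) = 6*sqrt(22)
Combine: (-10 - 16 + 6)·sqrt(22) = -20*sqrt(22)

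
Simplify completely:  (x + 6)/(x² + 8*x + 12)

Factor: x² + 8*x + 12 = (x + 2)·(x + 6)
Cancel the common factor (x + 6).

1/(x + 2)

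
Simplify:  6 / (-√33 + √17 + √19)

(-18*√33 + 186*√19 + 210*√17 + 12*√10659)/1283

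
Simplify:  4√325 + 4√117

4√325 = 20*√13; 4√117 = 12*√13
Combine: (20 + 12)·√13 = 32*√13

32*√13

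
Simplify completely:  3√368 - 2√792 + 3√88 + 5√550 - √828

6*√23 + 19*√22

3√368 = 12*√23; 2√792 = 12*√22; 3√88 = 6*√22; 5√550 = 25*√22; √828 = 6*√23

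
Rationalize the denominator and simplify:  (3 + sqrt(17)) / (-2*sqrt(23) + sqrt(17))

(-2*sqrt(391) - 6*sqrt(23) - 17 - 3*sqrt(17))/75

Multiply numerator and denominator by sqrt(17) + 2*sqrt(23).
Denominator becomes -75; numerator becomes 3*sqrt(17) + 17 + 6*sqrt(23) + 2*sqrt(391).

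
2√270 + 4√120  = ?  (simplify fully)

14*√30

2√270 = 6*√30; 4√120 = 8*√30
Combine: (6 + 8)·√30 = 14*√30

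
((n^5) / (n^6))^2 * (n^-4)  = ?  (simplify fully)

n^(-6)

Inside the bracket: (n^-1)
Raise to the power 2: (n^-2)
Multiply by (n^-4): add exponents.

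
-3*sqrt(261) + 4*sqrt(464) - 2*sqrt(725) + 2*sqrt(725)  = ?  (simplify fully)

7*sqrt(29)

3*sqrt(261) = 9*sqrt(29); 4*sqrt(464) = 16*sqrt(29); 2*sqrt(725) = 10*sqrt(29); 2*sqrt(725) = 10*sqrt(29)
Combine: (-9 + 16 - 10 + 10)·sqrt(29) = 7*sqrt(29)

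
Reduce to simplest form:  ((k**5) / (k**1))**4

k**16

Inside the bracket: k**4
Raise to the power 4: k**16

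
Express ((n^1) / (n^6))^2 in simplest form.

n^(-10)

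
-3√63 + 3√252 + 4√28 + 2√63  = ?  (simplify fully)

23*√7

3√63 = 9*√7; 3√252 = 18*√7; 4√28 = 8*√7; 2√63 = 6*√7
Combine: (-9 + 18 + 8 + 6)·√7 = 23*√7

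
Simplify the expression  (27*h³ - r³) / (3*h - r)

(3*h)^3 - r^3 = (3*h - r)(9*h² + 3*h*r + r²).

9*h² + 3*h*r + r²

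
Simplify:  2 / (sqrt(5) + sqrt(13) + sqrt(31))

Group as (sqrt(5) + sqrt(31)) + sqrt(13); multiply by (sqrt(5) + sqrt(31)) - sqrt(13), then rationalise the remaining surd.

(-4*sqrt(2015) - 26*sqrt(31) + 46*sqrt(13) + 78*sqrt(5))/91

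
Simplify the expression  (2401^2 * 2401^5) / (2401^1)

7^24

2401^2 = 7^8; 2401^5 = 7^20; 2401^1 = 7^4
Combine exponents: 7^24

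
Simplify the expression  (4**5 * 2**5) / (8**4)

4**5 = 2**10; 2**5 = 2**5; 8**4 = 2**12
Combine exponents: 2**3

2**3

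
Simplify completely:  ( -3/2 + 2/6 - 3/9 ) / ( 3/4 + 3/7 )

-14/11

Numerator: -3/2 + 2/6 - 3/9 = -3/2
Denominator: 3/4 + 3/7 = 33/28
Divide: (-3/2) · (28/33) = -14/11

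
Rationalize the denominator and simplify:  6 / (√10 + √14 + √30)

Group as (√14 + √30) + √10; multiply by (√14 + √30) - √10, then rationalise the remaining surd.

(-30*√42 - 9*√30 + 39*√14 + 51*√10)/131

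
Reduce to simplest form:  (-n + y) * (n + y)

-n^2 + y^2

Telescope via difference of squares: (y+n)(y-n) = -n^2 + y^2.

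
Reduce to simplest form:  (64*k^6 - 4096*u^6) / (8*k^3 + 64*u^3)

8*k^3 - 64*u^3

64*k^6 - 4096*u^6 factors as -64*(-k + 2*u)*(k + 2*u)*(k^2 - 2*k*u + 4*u^2)*(k^2 + 2*k*u + 4*u^2).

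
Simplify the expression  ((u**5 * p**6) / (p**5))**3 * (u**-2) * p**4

p**7*u**13

Inside the bracket: u**5 * p**1
Raise to the power 3: u**15 * p**3
Multiply by (u**-2) * p**4: add exponents.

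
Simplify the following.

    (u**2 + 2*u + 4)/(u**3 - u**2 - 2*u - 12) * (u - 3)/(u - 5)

Factor: u**3 - u**2 - 2*u - 12 = (u**2 + 2*u + 4)*(u - 3)
Cancel the common factors (u**2 + 2*u + 4), (u - 3).

1/(u - 5)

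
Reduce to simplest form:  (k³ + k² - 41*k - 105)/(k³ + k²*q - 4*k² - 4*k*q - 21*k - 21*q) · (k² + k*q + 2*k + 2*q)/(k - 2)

(k² + 7*k + 10)/(k - 2)

Factor: k³ + k² - 41*k - 105 = (k - 7)·(k + 5)·(k + 3);  k³ + k²*q - 4*k² - 4*k*q - 21*k - 21*q = (k + 3)·(k + q)·(k - 7);  k² + k*q + 2*k + 2*q = (k + q)·(k + 2)
Cancel the common factors (k - 7), (k + 3), (k + q).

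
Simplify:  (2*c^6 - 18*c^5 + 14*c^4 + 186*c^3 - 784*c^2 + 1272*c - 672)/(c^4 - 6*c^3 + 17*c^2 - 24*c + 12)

2*c^2 - 6*c - 56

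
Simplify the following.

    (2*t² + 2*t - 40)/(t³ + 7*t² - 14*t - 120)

2/(t + 6)

Factor: 2*t² + 2*t - 40 = 2·(t + 5)·(t - 4);  t³ + 7*t² - 14*t - 120 = (t + 6)·(t + 5)·(t - 4)
Cancel the common factors (t - 4), (t + 5).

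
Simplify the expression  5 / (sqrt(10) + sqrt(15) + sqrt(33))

Group as (sqrt(15) + sqrt(33)) + sqrt(10); multiply by (sqrt(15) + sqrt(33)) - sqrt(10), then rationalise the remaining surd.

(-75*sqrt(22) - 20*sqrt(33) + 70*sqrt(15) + 95*sqrt(10))/268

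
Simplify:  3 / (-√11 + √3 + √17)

Group as (√3 + √17) - √11; multiply by (√3 + √17) + √11, then rationalise the remaining surd.

(-9*√11 - 3*√17 + 25*√3 + 2*√561)/41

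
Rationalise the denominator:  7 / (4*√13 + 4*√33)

(-7*√13 + 7*√33)/80

Multiply numerator and denominator by -4*√33 + 4*√13.
Denominator becomes -320; numerator becomes -28*√33 + 28*√13.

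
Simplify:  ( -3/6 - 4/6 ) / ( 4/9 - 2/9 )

Numerator: -3/6 - 4/6 = -7/6
Denominator: 4/9 - 2/9 = 2/9
Divide: (-7/6) · (9/2) = -21/4

-21/4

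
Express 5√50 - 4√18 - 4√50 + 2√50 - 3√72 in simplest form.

-15*√2

5√50 = 25*√2; 4√18 = 12*√2; 4√50 = 20*√2; 2√50 = 10*√2; 3√72 = 18*√2
Combine: (25 - 12 - 20 + 10 - 18)·√2 = -15*√2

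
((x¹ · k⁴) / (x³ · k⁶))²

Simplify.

Inside the bracket: (x^-2) · (k^-2)
Raise to the power 2: (x^-4) · (k^-4)

1/(k⁴*x⁴)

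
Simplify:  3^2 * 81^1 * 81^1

3^10

3^2 = 3^2; 81^1 = 3^4; 81^1 = 3^4
Combine exponents: 3^10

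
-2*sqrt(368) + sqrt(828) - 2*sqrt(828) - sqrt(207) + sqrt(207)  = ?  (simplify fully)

-14*sqrt(23)

2*sqrt(368) = 8*sqrt(23); sqrt(828) = 6*sqrt(23); 2*sqrt(828) = 12*sqrt(23); sqrt(207) = 3*sqrt(23); sqrt(207) = 3*sqrt(23)
Combine: (-8 + 6 - 12 - 3 + 3)·sqrt(23) = -14*sqrt(23)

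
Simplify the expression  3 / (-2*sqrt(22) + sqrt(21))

Multiply numerator and denominator by sqrt(21) + 2*sqrt(22).
Denominator becomes -67; numerator becomes 3*sqrt(21) + 6*sqrt(22).

(-6*sqrt(22) - 3*sqrt(21))/67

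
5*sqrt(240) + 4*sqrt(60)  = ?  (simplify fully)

5*sqrt(240) = 20*sqrt(15); 4*sqrt(60) = 8*sqrt(15)
Combine: (20 + 8)·sqrt(15) = 28*sqrt(15)

28*sqrt(15)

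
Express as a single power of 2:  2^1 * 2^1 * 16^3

2^14

2^1 = 2^1; 2^1 = 2^1; 16^3 = 2^12
Combine exponents: 2^14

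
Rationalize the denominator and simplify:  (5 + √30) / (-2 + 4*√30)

Multiply numerator and denominator by -4*√30 - 2.
Denominator becomes -476; numerator becomes -130 - 22*√30.

(11*√30 + 65)/238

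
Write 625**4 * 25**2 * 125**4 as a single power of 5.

5**32

625**4 = 5**16; 25**2 = 5**4; 125**4 = 5**12
Combine exponents: 5**32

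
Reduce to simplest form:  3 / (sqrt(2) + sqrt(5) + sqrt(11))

Group as (sqrt(2) + sqrt(11)) + sqrt(5); multiply by (sqrt(2) + sqrt(11)) - sqrt(5), then rationalise the remaining surd.

(-sqrt(110) - 2*sqrt(11) + 4*sqrt(5) + 7*sqrt(2))/4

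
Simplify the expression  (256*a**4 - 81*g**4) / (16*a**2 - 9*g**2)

16*a**2 + 9*g**2

Difference of fourth powers: factor out (16*a**2 - 9*g**2).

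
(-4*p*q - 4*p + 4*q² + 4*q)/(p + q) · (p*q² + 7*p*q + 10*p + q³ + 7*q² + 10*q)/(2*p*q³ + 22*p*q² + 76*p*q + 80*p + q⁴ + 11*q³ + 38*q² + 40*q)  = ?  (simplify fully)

(-4*p*q - 4*p + 4*q² + 4*q)/(2*p*q + 8*p + q² + 4*q)

Factor: -4*p*q - 4*p + 4*q² + 4*q = 4·(q + 1)·(-p + q);  p*q² + 7*p*q + 10*p + q³ + 7*q² + 10*q = (p + q)·(q + 2)·(q + 5);  2*p*q³ + 22*p*q² + 76*p*q + 80*p + q⁴ + 11*q³ + 38*q² + 40*q = (q + 4)·(q + 5)·(q + 2)·(2*p + q)
Cancel the common factors (q + 5), (q + 2), (p + q).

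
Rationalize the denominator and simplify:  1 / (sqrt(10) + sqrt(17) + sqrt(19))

Group as (sqrt(10) + sqrt(17)) + sqrt(19); multiply by (sqrt(10) + sqrt(17)) - sqrt(19), then rationalise the remaining surd.

(-sqrt(3230) + 4*sqrt(19) + 6*sqrt(17) + 13*sqrt(10))/308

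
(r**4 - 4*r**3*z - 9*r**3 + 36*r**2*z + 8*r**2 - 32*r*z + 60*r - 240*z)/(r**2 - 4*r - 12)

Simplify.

Factor: r**4 - 4*r**3*z - 9*r**3 + 36*r**2*z + 8*r**2 - 32*r*z + 60*r - 240*z = (r + 2)*(r - 4*z)*(r - 5)*(r - 6);  r**2 - 4*r - 12 = (r + 2)*(r - 6)
Cancel the common factors (r + 2), (r - 6).

r**2 - 4*r*z - 5*r + 20*z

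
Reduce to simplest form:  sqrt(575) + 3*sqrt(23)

sqrt(575) = 5*sqrt(23); 3*sqrt(23) = 3*sqrt(23)
Combine: (5 + 3)·sqrt(23) = 8*sqrt(23)

8*sqrt(23)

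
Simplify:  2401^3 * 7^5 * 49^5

7^27

2401^3 = 7^12; 7^5 = 7^5; 49^5 = 7^10
Combine exponents: 7^27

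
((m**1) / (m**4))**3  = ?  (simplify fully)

Inside the bracket: (m**-3)
Raise to the power 3: (m**-9)

m**(-9)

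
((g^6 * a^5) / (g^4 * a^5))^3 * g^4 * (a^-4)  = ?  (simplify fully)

g^10/a^4

Inside the bracket: g^2
Raise to the power 3: g^6
Multiply by g^4 * (a^-4): add exponents.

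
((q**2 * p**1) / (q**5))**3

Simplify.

p**3/q**9

Inside the bracket: (q**-3) * p**1
Raise to the power 3: (q**-9) * p**3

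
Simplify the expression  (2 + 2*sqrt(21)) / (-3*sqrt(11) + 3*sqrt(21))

Multiply numerator and denominator by 3*sqrt(11) + 3*sqrt(21).
Denominator becomes 90; numerator becomes 6*sqrt(11) + 6*sqrt(21) + 6*sqrt(231) + 126.

(sqrt(11) + sqrt(21) + sqrt(231) + 21)/15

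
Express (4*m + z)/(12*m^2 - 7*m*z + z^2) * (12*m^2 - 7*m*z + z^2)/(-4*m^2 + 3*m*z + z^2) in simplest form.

1/(-m + z)

Factor: 12*m^2 - 7*m*z + z^2 = (-4*m + z)*(-3*m + z);  12*m^2 - 7*m*z + z^2 = (-4*m + z)*(-3*m + z);  -4*m^2 + 3*m*z + z^2 = (4*m + z)*(-m + z)
Cancel the common factors (-3*m + z), (-4*m + z), (4*m + z).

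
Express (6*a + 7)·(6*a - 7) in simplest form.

Difference of squares with P = 6*a, Q = 7.

36*a² - 49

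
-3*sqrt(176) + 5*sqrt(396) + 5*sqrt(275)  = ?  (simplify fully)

3*sqrt(176) = 12*sqrt(11); 5*sqrt(396) = 30*sqrt(11); 5*sqrt(275) = 25*sqrt(11)
Combine: (-12 + 30 + 25)·sqrt(11) = 43*sqrt(11)

43*sqrt(11)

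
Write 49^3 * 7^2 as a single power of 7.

7^8

49^3 = 7^6; 7^2 = 7^2
Combine exponents: 7^8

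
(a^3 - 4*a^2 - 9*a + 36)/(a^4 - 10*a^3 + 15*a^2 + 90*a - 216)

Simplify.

1/(a - 6)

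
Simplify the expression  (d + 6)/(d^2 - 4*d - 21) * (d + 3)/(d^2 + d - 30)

1/(d^2 - 12*d + 35)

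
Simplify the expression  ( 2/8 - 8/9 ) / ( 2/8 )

Numerator: 2/8 - 8/9 = -23/36
Denominator: 2/8 = 1/4
Divide: (-23/36) · (4) = -23/9

-23/9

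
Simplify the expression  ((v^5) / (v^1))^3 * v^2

v^14

Inside the bracket: v^4
Raise to the power 3: v^12
Multiply by v^2: add exponents.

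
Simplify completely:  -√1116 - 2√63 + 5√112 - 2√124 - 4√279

√1116 = 6*√31; 2√63 = 6*√7; 5√112 = 20*√7; 2√124 = 4*√31; 4√279 = 12*√31

-22*√31 + 14*√7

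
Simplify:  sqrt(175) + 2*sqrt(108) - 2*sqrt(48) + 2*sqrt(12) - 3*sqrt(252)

-13*sqrt(7) + 8*sqrt(3)

sqrt(175) = 5*sqrt(7); 2*sqrt(108) = 12*sqrt(3); 2*sqrt(48) = 8*sqrt(3); 2*sqrt(12) = 4*sqrt(3); 3*sqrt(252) = 18*sqrt(7)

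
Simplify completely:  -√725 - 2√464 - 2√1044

√725 = 5*√29; 2√464 = 8*√29; 2√1044 = 12*√29
Combine: (-5 - 8 - 12)·√29 = -25*√29

-25*√29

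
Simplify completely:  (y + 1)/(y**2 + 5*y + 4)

Factor: y**2 + 5*y + 4 = (y + 1)*(y + 4)
Cancel the common factor (y + 1).

1/(y + 4)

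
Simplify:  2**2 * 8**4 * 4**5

2**2 = 2**2; 8**4 = 2**12; 4**5 = 2**10
Combine exponents: 2**24

2**24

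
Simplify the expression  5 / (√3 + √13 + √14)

Group as (√3 + √14) + √13; multiply by (√3 + √14) - √13, then rationalise the remaining surd.

(-5*√546 + 5*√14 + 10*√13 + 60*√3)/76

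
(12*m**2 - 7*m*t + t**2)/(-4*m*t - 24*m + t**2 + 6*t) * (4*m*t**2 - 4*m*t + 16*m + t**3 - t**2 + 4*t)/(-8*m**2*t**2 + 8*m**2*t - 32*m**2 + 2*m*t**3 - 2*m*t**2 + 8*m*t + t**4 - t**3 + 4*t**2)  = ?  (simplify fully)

Factor: 12*m**2 - 7*m*t + t**2 = (-3*m + t)*(-4*m + t);  -4*m*t - 24*m + t**2 + 6*t = (-4*m + t)*(t + 6);  4*m*t**2 - 4*m*t + 16*m + t**3 - t**2 + 4*t = (t**2 - t + 4)*(4*m + t);  -8*m**2*t**2 + 8*m**2*t - 32*m**2 + 2*m*t**3 - 2*m*t**2 + 8*m*t + t**4 - t**3 + 4*t**2 = (4*m + t)*(t**2 - t + 4)*(-2*m + t)
Cancel the common factors (t**2 - t + 4), (-4*m + t), (4*m + t).

(-3*m + t)/(-2*m*t - 12*m + t**2 + 6*t)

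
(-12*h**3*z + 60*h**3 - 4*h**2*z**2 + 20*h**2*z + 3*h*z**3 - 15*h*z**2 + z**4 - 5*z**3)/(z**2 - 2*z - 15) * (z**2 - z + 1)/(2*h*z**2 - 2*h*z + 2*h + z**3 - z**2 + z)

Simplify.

(-6*h**2 + h*z + z**2)/(z + 3)

Factor: -12*h**3*z + 60*h**3 - 4*h**2*z**2 + 20*h**2*z + 3*h*z**3 - 15*h*z**2 + z**4 - 5*z**3 = (z - 5)*(3*h + z)*(-2*h + z)*(2*h + z);  z**2 - 2*z - 15 = (z + 3)*(z - 5);  2*h*z**2 - 2*h*z + 2*h + z**3 - z**2 + z = (z**2 - z + 1)*(2*h + z)
Cancel the common factors (z**2 - z + 1), (z - 5), (2*h + z).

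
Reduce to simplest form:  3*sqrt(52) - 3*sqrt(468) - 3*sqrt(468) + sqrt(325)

-25*sqrt(13)

3*sqrt(52) = 6*sqrt(13); 3*sqrt(468) = 18*sqrt(13); 3*sqrt(468) = 18*sqrt(13); sqrt(325) = 5*sqrt(13)
Combine: (6 - 18 - 18 + 5)·sqrt(13) = -25*sqrt(13)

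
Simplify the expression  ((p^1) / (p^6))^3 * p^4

p^(-11)

Inside the bracket: (p^-5)
Raise to the power 3: (p^-15)
Multiply by p^4: add exponents.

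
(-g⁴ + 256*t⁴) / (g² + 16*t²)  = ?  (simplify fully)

-g² + 16*t²

Factor (4*t)^4 - g^4 and cancel (g² + 16*t²).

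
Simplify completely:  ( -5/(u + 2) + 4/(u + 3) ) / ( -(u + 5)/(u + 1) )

(u² + 8*u + 7)/(u³ + 10*u² + 31*u + 30)

Numerator: -5/(u + 2) + 4/(u + 3) = (-u - 7)/(u² + 5*u + 6)
Denominator: -(u + 5)/(u + 1) = (-u - 5)/(u + 1)
Divide: ((-u - 7)/(u² + 5*u + 6)) · ((u + 1)/(-u - 5)) = (u² + 8*u + 7)/(u³ + 10*u² + 31*u + 30)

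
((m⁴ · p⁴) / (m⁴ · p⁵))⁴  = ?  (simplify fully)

p^(-4)

Inside the bracket: (p^-1)
Raise to the power 4: (p^-4)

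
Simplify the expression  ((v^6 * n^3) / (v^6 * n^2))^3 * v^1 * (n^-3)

Inside the bracket: n^1
Raise to the power 3: n^3
Multiply by v^1 * (n^-3): add exponents.

v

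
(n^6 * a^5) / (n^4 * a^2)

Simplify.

a^3*n^2

Quotient: n^2 * a^3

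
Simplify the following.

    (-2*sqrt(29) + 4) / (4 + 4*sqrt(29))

Multiply numerator and denominator by -4*sqrt(29) + 4.
Denominator becomes -448; numerator becomes -24*sqrt(29) + 248.

(-31 + 3*sqrt(29))/56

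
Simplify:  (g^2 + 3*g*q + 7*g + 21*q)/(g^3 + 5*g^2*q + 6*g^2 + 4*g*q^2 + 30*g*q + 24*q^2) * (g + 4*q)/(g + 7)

Factor: g^2 + 3*g*q + 7*g + 21*q = (g + 7)*(g + 3*q);  g^3 + 5*g^2*q + 6*g^2 + 4*g*q^2 + 30*g*q + 24*q^2 = (g + 6)*(g + 4*q)*(g + q)
Cancel the common factors (g + 4*q), (g + 7).

(g + 3*q)/(g^2 + g*q + 6*g + 6*q)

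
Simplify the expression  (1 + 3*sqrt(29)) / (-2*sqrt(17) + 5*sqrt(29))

(2*sqrt(17) + 5*sqrt(29) + 6*sqrt(493) + 435)/657

Multiply numerator and denominator by 2*sqrt(17) + 5*sqrt(29).
Denominator becomes 657; numerator becomes 2*sqrt(17) + 5*sqrt(29) + 6*sqrt(493) + 435.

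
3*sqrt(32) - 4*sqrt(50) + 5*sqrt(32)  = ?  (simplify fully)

12*sqrt(2)

3*sqrt(32) = 12*sqrt(2); 4*sqrt(50) = 20*sqrt(2); 5*sqrt(32) = 20*sqrt(2)
Combine: (12 - 20 + 20)·sqrt(2) = 12*sqrt(2)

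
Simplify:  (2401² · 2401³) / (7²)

2401² = 7^8; 2401³ = 7^12; 7² = 7^2
Combine exponents: 7^18

7^18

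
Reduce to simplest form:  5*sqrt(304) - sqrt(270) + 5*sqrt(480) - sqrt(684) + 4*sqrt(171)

5*sqrt(304) = 20*sqrt(19); sqrt(270) = 3*sqrt(30); 5*sqrt(480) = 20*sqrt(30); sqrt(684) = 6*sqrt(19); 4*sqrt(171) = 12*sqrt(19)

17*sqrt(30) + 26*sqrt(19)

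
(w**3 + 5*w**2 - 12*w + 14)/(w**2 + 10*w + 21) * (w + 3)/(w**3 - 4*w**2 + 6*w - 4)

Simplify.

1/(w - 2)

Factor: w**3 + 5*w**2 - 12*w + 14 = (w**2 - 2*w + 2)*(w + 7);  w**2 + 10*w + 21 = (w + 3)*(w + 7);  w**3 - 4*w**2 + 6*w - 4 = (w - 2)*(w**2 - 2*w + 2)
Cancel the common factors (w**2 - 2*w + 2), (w + 3), (w + 7).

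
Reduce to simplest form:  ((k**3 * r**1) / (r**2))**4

Inside the bracket: k**3 * (r**-1)
Raise to the power 4: k**12 * (r**-4)

k**12/r**4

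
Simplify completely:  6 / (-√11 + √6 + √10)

Group as (√6 + √10) - √11; multiply by (√6 + √10) + √11, then rationalise the remaining surd.

(-30*√11 + 42*√10 + 90*√6 + 24*√165)/215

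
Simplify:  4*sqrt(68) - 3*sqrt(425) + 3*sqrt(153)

2*sqrt(17)

4*sqrt(68) = 8*sqrt(17); 3*sqrt(425) = 15*sqrt(17); 3*sqrt(153) = 9*sqrt(17)
Combine: (8 - 15 + 9)·sqrt(17) = 2*sqrt(17)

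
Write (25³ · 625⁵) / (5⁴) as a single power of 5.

25³ = 5^6; 625⁵ = 5^20; 5⁴ = 5^4
Combine exponents: 5^22

5^22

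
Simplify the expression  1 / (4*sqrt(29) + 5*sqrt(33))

(-4*sqrt(29) + 5*sqrt(33))/361

Multiply numerator and denominator by -4*sqrt(29) + 5*sqrt(33).
Denominator becomes 361; numerator becomes -4*sqrt(29) + 5*sqrt(33).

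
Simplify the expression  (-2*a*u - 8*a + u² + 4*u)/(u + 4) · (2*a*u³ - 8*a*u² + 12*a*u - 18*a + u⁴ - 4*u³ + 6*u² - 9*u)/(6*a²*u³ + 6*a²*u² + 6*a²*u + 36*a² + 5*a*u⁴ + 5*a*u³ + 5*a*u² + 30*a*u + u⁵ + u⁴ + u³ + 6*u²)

Factor: -2*a*u - 8*a + u² + 4*u = (u + 4)·(-2*a + u);  2*a*u³ - 8*a*u² + 12*a*u - 18*a + u⁴ - 4*u³ + 6*u² - 9*u = (2*a + u)·(u² - u + 3)·(u - 3);  6*a²*u³ + 6*a²*u² + 6*a²*u + 36*a² + 5*a*u⁴ + 5*a*u³ + 5*a*u² + 30*a*u + u⁵ + u⁴ + u³ + 6*u² = (u² - u + 3)·(2*a + u)·(3*a + u)·(u + 2)
Cancel the common factors (u² - u + 3), (u + 4), (2*a + u).

(-2*a*u + 6*a + u² - 3*u)/(3*a*u + 6*a + u² + 2*u)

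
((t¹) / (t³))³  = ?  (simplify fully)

t^(-6)

Inside the bracket: (t^-2)
Raise to the power 3: (t^-6)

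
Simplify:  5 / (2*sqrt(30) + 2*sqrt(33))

Multiply numerator and denominator by -2*sqrt(33) + 2*sqrt(30).
Denominator becomes -12; numerator becomes -10*sqrt(33) + 10*sqrt(30).

(-5*sqrt(30) + 5*sqrt(33))/6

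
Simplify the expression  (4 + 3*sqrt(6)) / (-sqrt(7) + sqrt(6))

Multiply numerator and denominator by sqrt(6) + sqrt(7).
Denominator becomes -1; numerator becomes 4*sqrt(6) + 4*sqrt(7) + 18 + 3*sqrt(42).

-3*sqrt(42) - 18 - 4*sqrt(7) - 4*sqrt(6)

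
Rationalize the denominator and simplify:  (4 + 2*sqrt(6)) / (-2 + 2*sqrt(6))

(3*sqrt(6) + 8)/5

Multiply numerator and denominator by -2*sqrt(6) - 2.
Denominator becomes -20; numerator becomes -32 - 12*sqrt(6).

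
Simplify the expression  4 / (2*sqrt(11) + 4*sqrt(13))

(-2*sqrt(11) + 4*sqrt(13))/41

Multiply numerator and denominator by -2*sqrt(11) + 4*sqrt(13).
Denominator becomes 164; numerator becomes -8*sqrt(11) + 16*sqrt(13).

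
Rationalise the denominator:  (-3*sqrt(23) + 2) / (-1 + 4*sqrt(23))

(-274 + 5*sqrt(23))/367

Multiply numerator and denominator by -4*sqrt(23) - 1.
Denominator becomes -367; numerator becomes -5*sqrt(23) + 274.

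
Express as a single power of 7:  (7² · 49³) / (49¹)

7^6

7² = 7^2; 49³ = 7^6; 49¹ = 7^2
Combine exponents: 7^6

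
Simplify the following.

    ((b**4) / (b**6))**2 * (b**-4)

Inside the bracket: (b**-2)
Raise to the power 2: (b**-4)
Multiply by (b**-4): add exponents.

b**(-8)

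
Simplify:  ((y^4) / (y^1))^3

y^9

Inside the bracket: y^3
Raise to the power 3: y^9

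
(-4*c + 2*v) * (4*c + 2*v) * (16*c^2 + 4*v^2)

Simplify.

((2*v)+(4*c))((2*v)-(4*c)) = -16*c^2 + 4*v^2; continue pairing.

-256*c^4 + 16*v^4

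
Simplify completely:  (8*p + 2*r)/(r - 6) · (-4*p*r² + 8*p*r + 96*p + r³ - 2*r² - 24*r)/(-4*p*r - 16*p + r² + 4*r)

Factor: 8*p + 2*r = 2·(4*p + r);  -4*p*r² + 8*p*r + 96*p + r³ - 2*r² - 24*r = (-4*p + r)·(r - 6)·(r + 4);  -4*p*r - 16*p + r² + 4*r = (-4*p + r)·(r + 4)
Cancel the common factors (-4*p + r), (r - 6), (r + 4).

8*p + 2*r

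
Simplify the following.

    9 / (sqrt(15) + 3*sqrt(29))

(-3*sqrt(15) + 9*sqrt(29))/82

Multiply numerator and denominator by -sqrt(15) + 3*sqrt(29).
Denominator becomes 246; numerator becomes -9*sqrt(15) + 27*sqrt(29).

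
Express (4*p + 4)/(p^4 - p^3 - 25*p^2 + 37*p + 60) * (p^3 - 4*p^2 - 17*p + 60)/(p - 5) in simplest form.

(4*p + 16)/(p^2 + p - 20)

Factor: 4*p + 4 = 4*(p + 1);  p^4 - p^3 - 25*p^2 + 37*p + 60 = (p - 4)*(p + 5)*(p - 3)*(p + 1);  p^3 - 4*p^2 - 17*p + 60 = (p - 5)*(p - 3)*(p + 4)
Cancel the common factors (p - 3), (p + 1), (p - 5).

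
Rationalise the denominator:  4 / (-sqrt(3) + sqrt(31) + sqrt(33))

(-244*sqrt(3) + 4*sqrt(33) + 20*sqrt(31) + 24*sqrt(341))/371

Group as (sqrt(31) + sqrt(33)) - sqrt(3); multiply by (sqrt(31) + sqrt(33)) + sqrt(3), then rationalise the remaining surd.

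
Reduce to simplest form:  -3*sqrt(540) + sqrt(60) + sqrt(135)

-13*sqrt(15)

3*sqrt(540) = 18*sqrt(15); sqrt(60) = 2*sqrt(15); sqrt(135) = 3*sqrt(15)
Combine: (-18 + 2 + 3)·sqrt(15) = -13*sqrt(15)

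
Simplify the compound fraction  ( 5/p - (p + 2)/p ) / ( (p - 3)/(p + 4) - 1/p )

Numerator: 5/p - (p + 2)/p = (-p + 3)/p
Denominator: (p - 3)/(p + 4) - 1/p = (p² - 4*p - 4)/(p² + 4*p)
Divide: ((-p + 3)/p) · ((p² + 4*p)/(p² - 4*p - 4)) = (-p² - p + 12)/(p² - 4*p - 4)

(-p² - p + 12)/(p² - 4*p - 4)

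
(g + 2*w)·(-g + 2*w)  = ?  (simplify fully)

Product of conjugates: (P+Q)(P-Q) = P^2 - Q^2.

-g² + 4*w²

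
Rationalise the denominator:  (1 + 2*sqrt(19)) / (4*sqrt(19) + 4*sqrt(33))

(-38 - sqrt(19) + sqrt(33) + 2*sqrt(627))/56

Multiply numerator and denominator by -4*sqrt(33) + 4*sqrt(19).
Denominator becomes -224; numerator becomes -8*sqrt(627) - 4*sqrt(33) + 4*sqrt(19) + 152.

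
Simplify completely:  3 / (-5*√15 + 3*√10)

Multiply numerator and denominator by 3*√10 + 5*√15.
Denominator becomes -285; numerator becomes 9*√10 + 15*√15.

(-5*√15 - 3*√10)/95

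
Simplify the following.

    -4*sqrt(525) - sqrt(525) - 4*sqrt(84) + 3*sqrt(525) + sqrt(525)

4*sqrt(525) = 20*sqrt(21); sqrt(525) = 5*sqrt(21); 4*sqrt(84) = 8*sqrt(21); 3*sqrt(525) = 15*sqrt(21); sqrt(525) = 5*sqrt(21)
Combine: (-20 - 5 - 8 + 15 + 5)·sqrt(21) = -13*sqrt(21)

-13*sqrt(21)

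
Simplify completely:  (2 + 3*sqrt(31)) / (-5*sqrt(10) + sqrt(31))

Multiply numerator and denominator by sqrt(31) + 5*sqrt(10).
Denominator becomes -219; numerator becomes 2*sqrt(31) + 10*sqrt(10) + 93 + 15*sqrt(310).

(-15*sqrt(310) - 93 - 10*sqrt(10) - 2*sqrt(31))/219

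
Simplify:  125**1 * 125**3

125**1 = 5**3; 125**3 = 5**9
Combine exponents: 5**12

5**12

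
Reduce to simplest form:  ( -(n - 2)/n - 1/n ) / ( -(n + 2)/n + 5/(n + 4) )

Numerator: -(n - 2)/n - 1/n = (-n + 1)/n
Denominator: -(n + 2)/n + 5/(n + 4) = (-n^2 - n - 8)/(n^2 + 4*n)
Divide: ((-n + 1)/n) · ((n^2 + 4*n)/(-n^2 - n - 8)) = (n^2 + 3*n - 4)/(n^2 + n + 8)

(n^2 + 3*n - 4)/(n^2 + n + 8)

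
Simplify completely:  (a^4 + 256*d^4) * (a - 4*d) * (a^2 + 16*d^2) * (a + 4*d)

(a+(4*d))(a-(4*d)) = a^2 - 16*d^2; continue pairing.

a^8 - 65536*d^8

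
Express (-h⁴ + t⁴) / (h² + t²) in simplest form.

Factor t^4 - h^4 and cancel (h² + t²).

-h² + t²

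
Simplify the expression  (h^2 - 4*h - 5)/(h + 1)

Factor: h^2 - 4*h - 5 = (h - 5)*(h + 1)
Cancel the common factor (h + 1).

h - 5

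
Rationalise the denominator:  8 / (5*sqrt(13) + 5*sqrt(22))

(-8*sqrt(13) + 8*sqrt(22))/45

Multiply numerator and denominator by -5*sqrt(13) + 5*sqrt(22).
Denominator becomes 225; numerator becomes -40*sqrt(13) + 40*sqrt(22).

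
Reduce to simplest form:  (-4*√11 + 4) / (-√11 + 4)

(-12*√11 - 28)/5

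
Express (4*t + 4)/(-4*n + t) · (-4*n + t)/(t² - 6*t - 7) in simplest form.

Factor: 4*t + 4 = 4·(t + 1);  t² - 6*t - 7 = (t - 7)·(t + 1)
Cancel the common factors (-4*n + t), (t + 1).

4/(t - 7)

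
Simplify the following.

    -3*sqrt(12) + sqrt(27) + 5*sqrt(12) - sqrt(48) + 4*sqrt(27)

15*sqrt(3)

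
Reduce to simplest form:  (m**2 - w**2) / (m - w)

m + w

Difference of squares: factor out (m - w).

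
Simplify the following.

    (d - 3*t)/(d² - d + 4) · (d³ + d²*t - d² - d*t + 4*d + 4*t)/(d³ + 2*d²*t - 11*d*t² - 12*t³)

1/(d + 4*t)

Factor: d³ + d²*t - d² - d*t + 4*d + 4*t = (d + t)·(d² - d + 4);  d³ + 2*d²*t - 11*d*t² - 12*t³ = (d + 4*t)·(d + t)·(d - 3*t)
Cancel the common factors (d² - d + 4), (d - 3*t), (d + t).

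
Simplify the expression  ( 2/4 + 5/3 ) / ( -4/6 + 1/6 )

-13/3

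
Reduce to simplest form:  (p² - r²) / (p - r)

Difference of squares: factor out (p - r).

p + r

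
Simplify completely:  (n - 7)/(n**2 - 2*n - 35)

Factor: n**2 - 2*n - 35 = (n + 5)*(n - 7)
Cancel the common factor (n - 7).

1/(n + 5)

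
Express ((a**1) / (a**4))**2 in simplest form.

a**(-6)

Inside the bracket: (a**-3)
Raise to the power 2: (a**-6)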